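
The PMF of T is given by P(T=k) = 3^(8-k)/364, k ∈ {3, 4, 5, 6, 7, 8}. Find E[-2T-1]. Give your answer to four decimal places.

-7.9835

E[-2T-1] = Σ (-2t-1)·P(T=t)
 = (-7)·243/364 + (-9)·81/364 + (-11)·27/364 + (-13)·9/364 + (-15)·3/364 + (-17)·1/364
 = (-243/52) + (-729/364) + (-297/364) + (-9/28) + (-45/364) + (-17/364)
 = -1453/182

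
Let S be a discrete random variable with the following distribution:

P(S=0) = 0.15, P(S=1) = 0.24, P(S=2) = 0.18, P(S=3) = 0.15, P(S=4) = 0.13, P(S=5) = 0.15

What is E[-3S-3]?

E[-3S-3] = Σ (-3s-3)·P(S=s)
 = (-3)·0.15 + (-6)·0.24 + (-9)·0.18 + (-12)·0.15 + (-15)·0.13 + (-18)·0.15
 = (-0.45) + (-1.44) + (-1.62) + (-1.8) + (-1.95) + (-2.7)
 = -9.96

-9.96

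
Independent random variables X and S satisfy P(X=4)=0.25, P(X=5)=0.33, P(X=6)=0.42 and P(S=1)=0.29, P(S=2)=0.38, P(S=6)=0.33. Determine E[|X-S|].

2.6878

E[|X-S|] = Σ_x Σ_s |x-s| · P(X=x)P(S=s)
 = 3·0.0725 + 2·0.095 + 2·0.0825 + 4·0.0957 + 3·0.1254 + 1·0.1089 + 5·0.1218 + 4·0.1596 + 0·0.1386
 = 0.2175 + 0.19 + 0.165 + 0.3828 + 0.3762 + 0.1089 + 0.609 + 0.6384 + 0
 = 2.6878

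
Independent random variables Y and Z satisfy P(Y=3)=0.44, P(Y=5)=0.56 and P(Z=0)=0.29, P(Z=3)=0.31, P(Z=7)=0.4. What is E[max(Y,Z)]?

5.272

E[max(Y,Z)] = Σ_y Σ_z max(y,z) · P(Y=y)P(Z=z)
 = 3·0.1276 + 3·0.1364 + 7·0.176 + 5·0.1624 + 5·0.1736 + 7·0.224
 = 0.3828 + 0.4092 + 1.232 + 0.812 + 0.868 + 1.568
 = 5.272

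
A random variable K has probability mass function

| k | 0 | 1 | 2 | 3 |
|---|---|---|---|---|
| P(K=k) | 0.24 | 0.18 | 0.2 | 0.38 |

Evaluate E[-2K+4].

0.56

E[-2K+4] = Σ (-2k+4)·P(K=k)
 = 4·0.24 + 2·0.18 + 0·0.2 + (-2)·0.38
 = 0.96 + 0.36 + 0 + (-0.76)
 = 0.56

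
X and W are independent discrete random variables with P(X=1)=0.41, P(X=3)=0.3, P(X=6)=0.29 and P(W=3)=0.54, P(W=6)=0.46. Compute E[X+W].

7.43

E[X+W] = Σ_x Σ_w (x+w) · P(X=x)P(W=w)
 = 4·0.2214 + 7·0.1886 + 6·0.162 + 9·0.138 + 9·0.1566 + 12·0.1334
 = 0.8856 + 1.3202 + 0.972 + 1.242 + 1.4094 + 1.6008
 = 7.43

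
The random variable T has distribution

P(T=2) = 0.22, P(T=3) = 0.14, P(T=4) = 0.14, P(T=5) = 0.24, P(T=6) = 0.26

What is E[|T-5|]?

1.34

E[|T-5|] = Σ |t-5|·P(T=t)
 = 3·0.22 + 2·0.14 + 1·0.14 + 0·0.24 + 1·0.26
 = 0.66 + 0.28 + 0.14 + 0 + 0.26
 = 1.34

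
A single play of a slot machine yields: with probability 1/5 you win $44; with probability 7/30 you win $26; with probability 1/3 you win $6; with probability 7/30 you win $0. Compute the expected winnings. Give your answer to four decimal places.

E[payout] = 44·1/5 + 26·7/30 + 6·1/3 + 0·7/30
 = 44/5 + 91/15 + 2 + 0
 = 253/15

16.8667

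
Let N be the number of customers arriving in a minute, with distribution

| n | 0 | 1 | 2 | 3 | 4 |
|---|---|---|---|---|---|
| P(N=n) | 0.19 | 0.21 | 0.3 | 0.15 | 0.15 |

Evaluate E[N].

1.86

E[N] = Σ n·P(N=n)
 = 0·0.19 + 1·0.21 + 2·0.3 + 3·0.15 + 4·0.15
 = 0 + 0.21 + 0.6 + 0.45 + 0.6
 = 1.86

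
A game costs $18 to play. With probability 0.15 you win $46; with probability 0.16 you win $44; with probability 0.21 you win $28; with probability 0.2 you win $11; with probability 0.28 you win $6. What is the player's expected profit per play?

5.7

E[payout] = 46·0.15 + 44·0.16 + 28·0.21 + 11·0.2 + 6·0.28
 = 6.9 + 7.04 + 5.88 + 2.2 + 1.68
 = 23.7
Net = 23.7 - 18 = 5.7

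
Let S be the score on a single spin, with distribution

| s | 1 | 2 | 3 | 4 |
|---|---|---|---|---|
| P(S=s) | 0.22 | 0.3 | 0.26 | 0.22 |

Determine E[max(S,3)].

3.22

E[max(S,3)] = Σ max(s,3)·P(S=s)
 = 3·0.22 + 3·0.3 + 3·0.26 + 4·0.22
 = 0.66 + 0.9 + 0.78 + 0.88
 = 3.22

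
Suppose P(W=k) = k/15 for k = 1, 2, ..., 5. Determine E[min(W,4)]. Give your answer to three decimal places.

E[min(W,4)] = Σ min(w,4)·P(W=w)
 = 1·1/15 + 2·2/15 + 3·1/5 + 4·4/15 + 4·1/3
 = 1/15 + 4/15 + 3/5 + 16/15 + 4/3
 = 10/3

3.333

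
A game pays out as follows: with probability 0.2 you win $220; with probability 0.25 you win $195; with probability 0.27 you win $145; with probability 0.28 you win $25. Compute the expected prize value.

138.9

E[payout] = 220·0.2 + 195·0.25 + 145·0.27 + 25·0.28
 = 44 + 48.75 + 39.15 + 7
 = 138.9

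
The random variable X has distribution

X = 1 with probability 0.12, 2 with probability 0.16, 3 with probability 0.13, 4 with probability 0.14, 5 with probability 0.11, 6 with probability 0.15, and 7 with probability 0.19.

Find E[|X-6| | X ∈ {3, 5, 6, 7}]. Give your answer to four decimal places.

P(X ∈ {3, 5, 6, 7}) = 0.13 + 0.11 + 0.15 + 0.19 = 0.58.
E[|X-6| | X ∈ {3, 5, 6, 7}] = [3·0.13 + 1·0.11 + 0·0.15 + 1·0.19] / 0.58
 = 0.69 / 0.58
 = 69/58

1.1897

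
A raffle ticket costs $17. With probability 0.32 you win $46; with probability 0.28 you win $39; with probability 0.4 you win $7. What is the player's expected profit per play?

E[payout] = 46·0.32 + 39·0.28 + 7·0.4
 = 14.72 + 10.92 + 2.8
 = 28.44
Net = 28.44 - 17 = 11.44

11.44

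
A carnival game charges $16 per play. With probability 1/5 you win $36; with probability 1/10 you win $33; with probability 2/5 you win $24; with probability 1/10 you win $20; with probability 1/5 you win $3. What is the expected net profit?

6.7

E[payout] = 36·1/5 + 33·1/10 + 24·2/5 + 20·1/10 + 3·1/5
 = 36/5 + 33/10 + 48/5 + 2 + 3/5
 = 227/10
Net = 227/10 - 16 = 67/10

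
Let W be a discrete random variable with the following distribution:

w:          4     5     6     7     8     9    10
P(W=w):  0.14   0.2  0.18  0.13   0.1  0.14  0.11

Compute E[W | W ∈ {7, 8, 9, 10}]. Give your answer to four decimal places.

P(W ∈ {7, 8, 9, 10}) = 0.13 + 0.1 + 0.14 + 0.11 = 0.48.
E[W | W ∈ {7, 8, 9, 10}] = [7·0.13 + 8·0.1 + 9·0.14 + 10·0.11] / 0.48
 = 4.07 / 0.48
 = 407/48

8.4792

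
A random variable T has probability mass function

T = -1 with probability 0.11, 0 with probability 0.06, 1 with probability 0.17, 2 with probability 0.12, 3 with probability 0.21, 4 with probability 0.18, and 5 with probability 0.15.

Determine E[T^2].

9.28

E[T^2] = Σ t^2·P(T=t)
 = 1·0.11 + 0·0.06 + 1·0.17 + 4·0.12 + 9·0.21 + 16·0.18 + 25·0.15
 = 0.11 + 0 + 0.17 + 0.48 + 1.89 + 2.88 + 3.75
 = 9.28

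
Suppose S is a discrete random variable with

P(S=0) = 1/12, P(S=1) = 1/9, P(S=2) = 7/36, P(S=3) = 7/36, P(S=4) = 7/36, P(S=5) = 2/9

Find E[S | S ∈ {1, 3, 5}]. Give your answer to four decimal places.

3.4211

P(S ∈ {1, 3, 5}) = 1/9 + 7/36 + 2/9 = 19/36.
E[S | S ∈ {1, 3, 5}] = [1·1/9 + 3·7/36 + 5·2/9] / (19/36)
 = 65/36 / (19/36)
 = 65/19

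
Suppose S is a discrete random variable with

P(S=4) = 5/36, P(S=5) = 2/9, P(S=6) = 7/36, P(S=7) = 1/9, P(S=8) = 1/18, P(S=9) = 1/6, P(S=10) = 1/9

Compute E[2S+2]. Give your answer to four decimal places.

E[2S+2] = Σ (2s+2)·P(S=s)
 = 10·5/36 + 12·2/9 + 14·7/36 + 16·1/9 + 18·1/18 + 20·1/6 + 22·1/9
 = 25/18 + 8/3 + 49/18 + 16/9 + 1 + 10/3 + 22/9
 = 46/3

15.3333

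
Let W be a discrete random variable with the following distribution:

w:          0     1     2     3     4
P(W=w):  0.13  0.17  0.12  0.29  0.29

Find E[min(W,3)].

E[min(W,3)] = Σ min(w,3)·P(W=w)
 = 0·0.13 + 1·0.17 + 2·0.12 + 3·0.29 + 3·0.29
 = 0 + 0.17 + 0.24 + 0.87 + 0.87
 = 2.15

2.15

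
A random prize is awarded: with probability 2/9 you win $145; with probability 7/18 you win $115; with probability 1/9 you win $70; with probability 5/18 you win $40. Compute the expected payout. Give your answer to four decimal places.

95.8333

E[payout] = 145·2/9 + 115·7/18 + 70·1/9 + 40·5/18
 = 290/9 + 805/18 + 70/9 + 100/9
 = 575/6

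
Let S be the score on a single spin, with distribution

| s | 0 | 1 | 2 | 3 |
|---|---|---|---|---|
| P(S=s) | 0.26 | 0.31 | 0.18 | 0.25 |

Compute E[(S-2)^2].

1.6

E[(S-2)^2] = Σ (s-2)^2·P(S=s)
 = 4·0.26 + 1·0.31 + 0·0.18 + 1·0.25
 = 1.04 + 0.31 + 0 + 0.25
 = 1.6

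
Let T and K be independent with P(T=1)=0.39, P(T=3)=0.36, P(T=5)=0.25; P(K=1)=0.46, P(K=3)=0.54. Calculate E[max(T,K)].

E[max(T,K)] = Σ_t Σ_k max(t,k) · P(T=t)P(K=k)
 = 1·0.1794 + 3·0.2106 + 3·0.1656 + 3·0.1944 + 5·0.115 + 5·0.135
 = 0.1794 + 0.6318 + 0.4968 + 0.5832 + 0.575 + 0.675
 = 3.1412

3.1412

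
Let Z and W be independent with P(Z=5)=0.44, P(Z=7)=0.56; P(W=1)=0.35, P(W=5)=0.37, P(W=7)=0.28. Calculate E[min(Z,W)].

3.9136

E[min(Z,W)] = Σ_z Σ_w min(z,w) · P(Z=z)P(W=w)
 = 1·0.154 + 5·0.1628 + 5·0.1232 + 1·0.196 + 5·0.2072 + 7·0.1568
 = 0.154 + 0.814 + 0.616 + 0.196 + 1.036 + 1.0976
 = 3.9136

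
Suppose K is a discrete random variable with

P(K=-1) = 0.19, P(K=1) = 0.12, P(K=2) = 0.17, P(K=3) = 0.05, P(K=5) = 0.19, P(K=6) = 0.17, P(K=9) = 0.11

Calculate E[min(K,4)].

2.3

E[min(K,4)] = Σ min(k,4)·P(K=k)
 = (-1)·0.19 + 1·0.12 + 2·0.17 + 3·0.05 + 4·0.19 + 4·0.17 + 4·0.11
 = (-0.19) + 0.12 + 0.34 + 0.15 + 0.76 + 0.68 + 0.44
 = 2.3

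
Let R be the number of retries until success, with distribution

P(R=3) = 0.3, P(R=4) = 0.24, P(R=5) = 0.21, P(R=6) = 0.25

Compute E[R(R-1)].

E[R(R-1)] = Σ r(r-1)·P(R=r)
 = 6·0.3 + 12·0.24 + 20·0.21 + 30·0.25
 = 1.8 + 2.88 + 4.2 + 7.5
 = 16.38

16.38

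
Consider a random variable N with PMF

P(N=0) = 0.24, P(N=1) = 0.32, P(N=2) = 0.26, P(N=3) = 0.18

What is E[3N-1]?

3.14

E[3N-1] = Σ (3n-1)·P(N=n)
 = (-1)·0.24 + 2·0.32 + 5·0.26 + 8·0.18
 = (-0.24) + 0.64 + 1.3 + 1.44
 = 3.14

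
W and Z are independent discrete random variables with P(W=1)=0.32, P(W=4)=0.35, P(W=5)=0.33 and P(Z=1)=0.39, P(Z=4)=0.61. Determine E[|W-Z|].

E[|W-Z|] = Σ_w Σ_z |w-z| · P(W=w)P(Z=z)
 = 0·0.1248 + 3·0.1952 + 3·0.1365 + 0·0.2135 + 4·0.1287 + 1·0.2013
 = 0 + 0.5856 + 0.4095 + 0 + 0.5148 + 0.2013
 = 1.7112

1.7112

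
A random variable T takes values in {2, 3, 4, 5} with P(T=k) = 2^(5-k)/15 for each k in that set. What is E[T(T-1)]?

E[T(T-1)] = Σ t(t-1)·P(T=t)
 = 2·8/15 + 6·4/15 + 12·2/15 + 20·1/15
 = 16/15 + 8/5 + 8/5 + 4/3
 = 28/5

5.6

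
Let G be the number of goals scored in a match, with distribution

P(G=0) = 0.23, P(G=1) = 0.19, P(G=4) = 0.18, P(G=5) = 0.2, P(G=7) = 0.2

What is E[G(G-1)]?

14.56

E[G(G-1)] = Σ g(g-1)·P(G=g)
 = 0·0.23 + 0·0.19 + 12·0.18 + 20·0.2 + 42·0.2
 = 0 + 0 + 2.16 + 4 + 8.4
 = 14.56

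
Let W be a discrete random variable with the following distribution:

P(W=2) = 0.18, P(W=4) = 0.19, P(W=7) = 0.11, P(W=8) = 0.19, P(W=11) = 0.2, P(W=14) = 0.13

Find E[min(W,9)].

6.38

E[min(W,9)] = Σ min(w,9)·P(W=w)
 = 2·0.18 + 4·0.19 + 7·0.11 + 8·0.19 + 9·0.2 + 9·0.13
 = 0.36 + 0.76 + 0.77 + 1.52 + 1.8 + 1.17
 = 6.38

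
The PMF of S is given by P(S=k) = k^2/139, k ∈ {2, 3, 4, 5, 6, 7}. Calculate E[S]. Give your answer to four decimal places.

5.6331

E[S] = Σ s·P(S=s)
 = 2·4/139 + 3·9/139 + 4·16/139 + 5·25/139 + 6·36/139 + 7·49/139
 = 8/139 + 27/139 + 64/139 + 125/139 + 216/139 + 343/139
 = 783/139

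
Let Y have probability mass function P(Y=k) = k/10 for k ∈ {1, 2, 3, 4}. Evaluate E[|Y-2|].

1.2

E[|Y-2|] = Σ |y-2|·P(Y=y)
 = 1·1/10 + 0·1/5 + 1·3/10 + 2·2/5
 = 1/10 + 0 + 3/10 + 4/5
 = 6/5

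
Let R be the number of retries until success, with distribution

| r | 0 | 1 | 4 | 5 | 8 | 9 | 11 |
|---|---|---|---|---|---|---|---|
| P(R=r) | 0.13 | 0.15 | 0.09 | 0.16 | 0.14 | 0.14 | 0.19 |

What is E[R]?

E[R] = Σ r·P(R=r)
 = 0·0.13 + 1·0.15 + 4·0.09 + 5·0.16 + 8·0.14 + 9·0.14 + 11·0.19
 = 0 + 0.15 + 0.36 + 0.8 + 1.12 + 1.26 + 2.09
 = 5.78

5.78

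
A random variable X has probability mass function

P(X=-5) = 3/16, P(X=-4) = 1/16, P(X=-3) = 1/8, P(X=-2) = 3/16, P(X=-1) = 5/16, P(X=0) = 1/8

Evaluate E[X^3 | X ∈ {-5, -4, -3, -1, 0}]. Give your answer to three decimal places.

P(X ∈ {-5, -4, -3, -1, 0}) = 3/16 + 1/16 + 1/8 + 5/16 + 1/8 = 13/16.
E[X^3 | X ∈ {-5, -4, -3, -1, 0}] = [(-125)·3/16 + (-64)·1/16 + (-27)·1/8 + (-1)·5/16 + 0·1/8] / (13/16)
 = -249/8 / (13/16)
 = -498/13

-38.308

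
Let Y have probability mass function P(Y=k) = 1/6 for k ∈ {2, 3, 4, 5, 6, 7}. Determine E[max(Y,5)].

5.5

E[max(Y,5)] = Σ max(y,5)·P(Y=y)
 = 5·1/6 + 5·1/6 + 5·1/6 + 5·1/6 + 6·1/6 + 7·1/6
 = 5/6 + 5/6 + 5/6 + 5/6 + 1 + 7/6
 = 11/2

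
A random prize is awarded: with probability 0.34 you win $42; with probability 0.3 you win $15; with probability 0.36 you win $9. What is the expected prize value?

22.02

E[payout] = 42·0.34 + 15·0.3 + 9·0.36
 = 14.28 + 4.5 + 3.24
 = 22.02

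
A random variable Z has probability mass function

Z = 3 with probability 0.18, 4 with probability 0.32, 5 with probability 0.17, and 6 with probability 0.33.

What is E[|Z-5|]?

E[|Z-5|] = Σ |z-5|·P(Z=z)
 = 2·0.18 + 1·0.32 + 0·0.17 + 1·0.33
 = 0.36 + 0.32 + 0 + 0.33
 = 1.01

1.01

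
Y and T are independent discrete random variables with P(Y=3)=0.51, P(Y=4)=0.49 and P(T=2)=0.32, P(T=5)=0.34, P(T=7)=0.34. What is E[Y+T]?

8.21

E[Y+T] = Σ_y Σ_t (y+t) · P(Y=y)P(T=t)
 = 5·0.1632 + 8·0.1734 + 10·0.1734 + 6·0.1568 + 9·0.1666 + 11·0.1666
 = 0.816 + 1.3872 + 1.734 + 0.9408 + 1.4994 + 1.8326
 = 8.21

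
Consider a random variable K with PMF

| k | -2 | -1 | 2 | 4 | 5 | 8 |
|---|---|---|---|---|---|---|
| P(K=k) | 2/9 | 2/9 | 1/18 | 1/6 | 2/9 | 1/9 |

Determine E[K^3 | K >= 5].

254

P(K >= 5) = 2/9 + 1/9 = 1/3.
E[K^3 | K >= 5] = [125·2/9 + 512·1/9] / (1/3)
 = 254/3 / (1/3)
 = 254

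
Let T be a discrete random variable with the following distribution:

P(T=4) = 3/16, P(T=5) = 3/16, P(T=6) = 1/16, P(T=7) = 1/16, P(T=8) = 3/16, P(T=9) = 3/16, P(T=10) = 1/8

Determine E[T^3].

428.0625

E[T^3] = Σ t^3·P(T=t)
 = 64·3/16 + 125·3/16 + 216·1/16 + 343·1/16 + 512·3/16 + 729·3/16 + 1000·1/8
 = 12 + 375/16 + 27/2 + 343/16 + 96 + 2187/16 + 125
 = 6849/16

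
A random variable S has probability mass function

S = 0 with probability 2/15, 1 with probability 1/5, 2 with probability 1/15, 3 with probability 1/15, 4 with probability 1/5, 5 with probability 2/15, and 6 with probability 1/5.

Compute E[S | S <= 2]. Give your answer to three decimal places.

0.833

P(S <= 2) = 2/15 + 1/5 + 1/15 = 2/5.
E[S | S <= 2] = [0·2/15 + 1·1/5 + 2·1/15] / (2/5)
 = 1/3 / (2/5)
 = 5/6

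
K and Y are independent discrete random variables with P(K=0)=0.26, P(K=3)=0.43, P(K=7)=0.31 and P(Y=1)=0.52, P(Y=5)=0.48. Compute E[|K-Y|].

2.884

E[|K-Y|] = Σ_k Σ_y |k-y| · P(K=k)P(Y=y)
 = 1·0.1352 + 5·0.1248 + 2·0.2236 + 2·0.2064 + 6·0.1612 + 2·0.1488
 = 0.1352 + 0.624 + 0.4472 + 0.4128 + 0.9672 + 0.2976
 = 2.884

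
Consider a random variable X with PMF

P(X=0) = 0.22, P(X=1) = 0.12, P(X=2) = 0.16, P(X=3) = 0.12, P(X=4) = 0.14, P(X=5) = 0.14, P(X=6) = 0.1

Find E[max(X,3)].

3.72

E[max(X,3)] = Σ max(x,3)·P(X=x)
 = 3·0.22 + 3·0.12 + 3·0.16 + 3·0.12 + 4·0.14 + 5·0.14 + 6·0.1
 = 0.66 + 0.36 + 0.48 + 0.36 + 0.56 + 0.7 + 0.6
 = 3.72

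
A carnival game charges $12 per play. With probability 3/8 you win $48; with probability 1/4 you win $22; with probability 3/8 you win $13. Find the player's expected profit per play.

E[payout] = 48·3/8 + 22·1/4 + 13·3/8
 = 18 + 11/2 + 39/8
 = 227/8
Net = 227/8 - 12 = 131/8

16.375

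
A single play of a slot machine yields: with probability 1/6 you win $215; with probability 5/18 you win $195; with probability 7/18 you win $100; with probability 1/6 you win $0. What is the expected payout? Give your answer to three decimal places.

E[payout] = 215·1/6 + 195·5/18 + 100·7/18 + 0·1/6
 = 215/6 + 325/6 + 350/9 + 0
 = 1160/9

128.889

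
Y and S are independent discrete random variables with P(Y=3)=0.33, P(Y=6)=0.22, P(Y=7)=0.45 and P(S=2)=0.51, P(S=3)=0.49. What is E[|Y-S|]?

2.97

E[|Y-S|] = Σ_y Σ_s |y-s| · P(Y=y)P(S=s)
 = 1·0.1683 + 0·0.1617 + 4·0.1122 + 3·0.1078 + 5·0.2295 + 4·0.2205
 = 0.1683 + 0 + 0.4488 + 0.3234 + 1.1475 + 0.882
 = 2.97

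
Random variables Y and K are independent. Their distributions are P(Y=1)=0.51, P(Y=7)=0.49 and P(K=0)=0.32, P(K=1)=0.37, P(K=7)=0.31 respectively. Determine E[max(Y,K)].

E[max(Y,K)] = Σ_y Σ_k max(y,k) · P(Y=y)P(K=k)
 = 1·0.1632 + 1·0.1887 + 7·0.1581 + 7·0.1568 + 7·0.1813 + 7·0.1519
 = 0.1632 + 0.1887 + 1.1067 + 1.0976 + 1.2691 + 1.0633
 = 4.8886

4.8886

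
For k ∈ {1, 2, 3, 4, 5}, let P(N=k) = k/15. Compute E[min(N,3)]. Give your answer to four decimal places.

E[min(N,3)] = Σ min(n,3)·P(N=n)
 = 1·1/15 + 2·2/15 + 3·1/5 + 3·4/15 + 3·1/3
 = 1/15 + 4/15 + 3/5 + 4/5 + 1
 = 41/15

2.7333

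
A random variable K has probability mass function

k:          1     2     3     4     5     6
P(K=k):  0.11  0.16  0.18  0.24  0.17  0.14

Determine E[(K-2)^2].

E[(K-2)^2] = Σ (k-2)^2·P(K=k)
 = 1·0.11 + 0·0.16 + 1·0.18 + 4·0.24 + 9·0.17 + 16·0.14
 = 0.11 + 0 + 0.18 + 0.96 + 1.53 + 2.24
 = 5.02

5.02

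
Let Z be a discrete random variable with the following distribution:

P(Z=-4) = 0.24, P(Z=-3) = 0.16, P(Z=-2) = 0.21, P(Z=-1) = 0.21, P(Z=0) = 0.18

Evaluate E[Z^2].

E[Z^2] = Σ z^2·P(Z=z)
 = 16·0.24 + 9·0.16 + 4·0.21 + 1·0.21 + 0·0.18
 = 3.84 + 1.44 + 0.84 + 0.21 + 0
 = 6.33

6.33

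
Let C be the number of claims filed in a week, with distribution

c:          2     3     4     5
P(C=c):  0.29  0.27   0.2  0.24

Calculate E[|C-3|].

E[|C-3|] = Σ |c-3|·P(C=c)
 = 1·0.29 + 0·0.27 + 1·0.2 + 2·0.24
 = 0.29 + 0 + 0.2 + 0.48
 = 0.97

0.97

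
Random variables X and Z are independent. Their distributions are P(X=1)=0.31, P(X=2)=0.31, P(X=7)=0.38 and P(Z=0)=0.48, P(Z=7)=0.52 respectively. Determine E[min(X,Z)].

1.8668

E[min(X,Z)] = Σ_x Σ_z min(x,z) · P(X=x)P(Z=z)
 = 0·0.1488 + 1·0.1612 + 0·0.1488 + 2·0.1612 + 0·0.1824 + 7·0.1976
 = 0 + 0.1612 + 0 + 0.3224 + 0 + 1.3832
 = 1.8668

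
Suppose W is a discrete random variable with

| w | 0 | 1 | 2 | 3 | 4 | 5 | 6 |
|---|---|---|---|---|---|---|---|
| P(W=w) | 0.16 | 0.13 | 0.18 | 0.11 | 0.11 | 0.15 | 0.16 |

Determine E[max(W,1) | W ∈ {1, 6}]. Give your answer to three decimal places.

P(W ∈ {1, 6}) = 0.13 + 0.16 = 0.29.
E[max(W,1) | W ∈ {1, 6}] = [1·0.13 + 6·0.16] / 0.29
 = 1.09 / 0.29
 = 109/29

3.759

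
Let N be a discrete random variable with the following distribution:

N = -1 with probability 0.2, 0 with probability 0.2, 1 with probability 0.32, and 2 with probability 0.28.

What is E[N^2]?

1.64

E[N^2] = Σ n^2·P(N=n)
 = 1·0.2 + 0·0.2 + 1·0.32 + 4·0.28
 = 0.2 + 0 + 0.32 + 1.12
 = 1.64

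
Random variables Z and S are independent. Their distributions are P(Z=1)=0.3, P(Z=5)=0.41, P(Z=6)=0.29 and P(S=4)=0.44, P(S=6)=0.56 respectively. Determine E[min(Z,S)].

3.6544

E[min(Z,S)] = Σ_z Σ_s min(z,s) · P(Z=z)P(S=s)
 = 1·0.132 + 1·0.168 + 4·0.1804 + 5·0.2296 + 4·0.1276 + 6·0.1624
 = 0.132 + 0.168 + 0.7216 + 1.148 + 0.5104 + 0.9744
 = 3.6544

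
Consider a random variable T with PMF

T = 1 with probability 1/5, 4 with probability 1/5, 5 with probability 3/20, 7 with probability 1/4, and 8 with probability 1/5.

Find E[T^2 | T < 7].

P(T < 7) = 1/5 + 1/5 + 3/20 = 11/20.
E[T^2 | T < 7] = [1·1/5 + 16·1/5 + 25·3/20] / (11/20)
 = 143/20 / (11/20)
 = 13

13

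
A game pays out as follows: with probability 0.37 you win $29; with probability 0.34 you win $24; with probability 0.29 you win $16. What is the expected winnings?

E[payout] = 29·0.37 + 24·0.34 + 16·0.29
 = 10.73 + 8.16 + 4.64
 = 23.53

23.53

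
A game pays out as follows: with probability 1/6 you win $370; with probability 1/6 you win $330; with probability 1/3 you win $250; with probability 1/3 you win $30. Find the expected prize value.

210

E[payout] = 370·1/6 + 330·1/6 + 250·1/3 + 30·1/3
 = 185/3 + 55 + 250/3 + 10
 = 210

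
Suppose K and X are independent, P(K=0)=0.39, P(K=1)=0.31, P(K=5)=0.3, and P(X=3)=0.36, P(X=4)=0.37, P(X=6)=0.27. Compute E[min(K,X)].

E[min(K,X)] = Σ_k Σ_x min(k,x) · P(K=k)P(X=x)
 = 0·0.1404 + 0·0.1443 + 0·0.1053 + 1·0.1116 + 1·0.1147 + 1·0.0837 + 3·0.108 + 4·0.111 + 5·0.081
 = 0 + 0 + 0 + 0.1116 + 0.1147 + 0.0837 + 0.324 + 0.444 + 0.405
 = 1.483

1.483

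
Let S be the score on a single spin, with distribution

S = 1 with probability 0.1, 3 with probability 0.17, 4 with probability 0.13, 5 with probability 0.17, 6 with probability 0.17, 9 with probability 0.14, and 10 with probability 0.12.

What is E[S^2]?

E[S^2] = Σ s^2·P(S=s)
 = 1·0.1 + 9·0.17 + 16·0.13 + 25·0.17 + 36·0.17 + 81·0.14 + 100·0.12
 = 0.1 + 1.53 + 2.08 + 4.25 + 6.12 + 11.34 + 12
 = 37.42

37.42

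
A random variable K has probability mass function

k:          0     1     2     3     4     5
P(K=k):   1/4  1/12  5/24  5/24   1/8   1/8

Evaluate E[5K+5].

16.25

E[5K+5] = Σ (5k+5)·P(K=k)
 = 5·1/4 + 10·1/12 + 15·5/24 + 20·5/24 + 25·1/8 + 30·1/8
 = 5/4 + 5/6 + 25/8 + 25/6 + 25/8 + 15/4
 = 65/4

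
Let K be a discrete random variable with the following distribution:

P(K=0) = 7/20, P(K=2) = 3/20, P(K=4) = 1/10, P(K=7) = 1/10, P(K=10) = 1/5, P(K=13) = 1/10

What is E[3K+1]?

E[3K+1] = Σ (3k+1)·P(K=k)
 = 1·7/20 + 7·3/20 + 13·1/10 + 22·1/10 + 31·1/5 + 40·1/10
 = 7/20 + 21/20 + 13/10 + 11/5 + 31/5 + 4
 = 151/10

15.1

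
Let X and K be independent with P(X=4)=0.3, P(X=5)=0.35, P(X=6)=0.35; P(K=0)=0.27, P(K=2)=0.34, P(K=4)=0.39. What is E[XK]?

E[XK] = Σ_x Σ_k xk · P(X=x)P(K=k)
 = 0·0.081 + 8·0.102 + 16·0.117 + 0·0.0945 + 10·0.119 + 20·0.1365 + 0·0.0945 + 12·0.119 + 24·0.1365
 = 0 + 0.816 + 1.872 + 0 + 1.19 + 2.73 + 0 + 1.428 + 3.276
 = 11.312

11.312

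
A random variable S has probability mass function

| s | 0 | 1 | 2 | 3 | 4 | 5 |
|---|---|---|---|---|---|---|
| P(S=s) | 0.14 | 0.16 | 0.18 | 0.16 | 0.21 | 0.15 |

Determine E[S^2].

9.43

E[S^2] = Σ s^2·P(S=s)
 = 0·0.14 + 1·0.16 + 4·0.18 + 9·0.16 + 16·0.21 + 25·0.15
 = 0 + 0.16 + 0.72 + 1.44 + 3.36 + 3.75
 = 9.43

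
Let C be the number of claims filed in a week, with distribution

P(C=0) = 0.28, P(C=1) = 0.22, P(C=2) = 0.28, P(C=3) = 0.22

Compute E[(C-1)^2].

E[(C-1)^2] = Σ (c-1)^2·P(C=c)
 = 1·0.28 + 0·0.22 + 1·0.28 + 4·0.22
 = 0.28 + 0 + 0.28 + 0.88
 = 1.44

1.44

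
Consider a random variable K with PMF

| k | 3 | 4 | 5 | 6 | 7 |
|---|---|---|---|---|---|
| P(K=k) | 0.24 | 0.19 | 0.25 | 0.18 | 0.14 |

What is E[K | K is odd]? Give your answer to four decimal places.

P(K is odd) = 0.24 + 0.25 + 0.14 = 0.63.
E[K | K is odd] = [3·0.24 + 5·0.25 + 7·0.14] / 0.63
 = 2.95 / 0.63
 = 295/63

4.6825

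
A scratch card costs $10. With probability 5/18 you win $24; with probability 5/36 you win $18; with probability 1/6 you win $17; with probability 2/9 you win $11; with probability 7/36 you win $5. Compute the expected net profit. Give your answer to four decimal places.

5.4167

E[payout] = 24·5/18 + 18·5/36 + 17·1/6 + 11·2/9 + 5·7/36
 = 20/3 + 5/2 + 17/6 + 22/9 + 35/36
 = 185/12
Net = 185/12 - 10 = 65/12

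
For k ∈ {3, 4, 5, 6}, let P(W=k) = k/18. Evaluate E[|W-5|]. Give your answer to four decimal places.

0.8889

E[|W-5|] = Σ |w-5|·P(W=w)
 = 2·1/6 + 1·2/9 + 0·5/18 + 1·1/3
 = 1/3 + 2/9 + 0 + 1/3
 = 8/9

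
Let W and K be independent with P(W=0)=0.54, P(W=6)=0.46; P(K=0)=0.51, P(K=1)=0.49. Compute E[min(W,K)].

0.2254

E[min(W,K)] = Σ_w Σ_k min(w,k) · P(W=w)P(K=k)
 = 0·0.2754 + 0·0.2646 + 0·0.2346 + 1·0.2254
 = 0 + 0 + 0 + 0.2254
 = 0.2254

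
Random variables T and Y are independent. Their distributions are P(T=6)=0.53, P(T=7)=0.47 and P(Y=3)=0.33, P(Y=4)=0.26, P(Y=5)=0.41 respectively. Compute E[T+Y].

E[T+Y] = Σ_t Σ_y (t+y) · P(T=t)P(Y=y)
 = 9·0.1749 + 10·0.1378 + 11·0.2173 + 10·0.1551 + 11·0.1222 + 12·0.1927
 = 1.5741 + 1.378 + 2.3903 + 1.551 + 1.3442 + 2.3124
 = 10.55

10.55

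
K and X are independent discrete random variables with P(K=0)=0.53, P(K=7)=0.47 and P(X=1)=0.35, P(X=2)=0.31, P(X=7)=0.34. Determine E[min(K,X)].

1.5745

E[min(K,X)] = Σ_k Σ_x min(k,x) · P(K=k)P(X=x)
 = 0·0.1855 + 0·0.1643 + 0·0.1802 + 1·0.1645 + 2·0.1457 + 7·0.1598
 = 0 + 0 + 0 + 0.1645 + 0.2914 + 1.1186
 = 1.5745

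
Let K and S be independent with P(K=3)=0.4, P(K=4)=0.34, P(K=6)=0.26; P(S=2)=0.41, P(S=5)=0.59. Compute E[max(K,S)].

4.7926

E[max(K,S)] = Σ_k Σ_s max(k,s) · P(K=k)P(S=s)
 = 3·0.164 + 5·0.236 + 4·0.1394 + 5·0.2006 + 6·0.1066 + 6·0.1534
 = 0.492 + 1.18 + 0.5576 + 1.003 + 0.6396 + 0.9204
 = 4.7926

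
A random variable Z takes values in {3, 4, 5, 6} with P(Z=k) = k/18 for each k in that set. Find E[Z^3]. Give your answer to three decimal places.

125.444

E[Z^3] = Σ z^3·P(Z=z)
 = 27·1/6 + 64·2/9 + 125·5/18 + 216·1/3
 = 9/2 + 128/9 + 625/18 + 72
 = 1129/9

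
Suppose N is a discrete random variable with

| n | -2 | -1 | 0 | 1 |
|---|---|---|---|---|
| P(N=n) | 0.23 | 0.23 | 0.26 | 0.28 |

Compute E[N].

E[N] = Σ n·P(N=n)
 = (-2)·0.23 + (-1)·0.23 + 0·0.26 + 1·0.28
 = (-0.46) + (-0.23) + 0 + 0.28
 = -0.41

-0.41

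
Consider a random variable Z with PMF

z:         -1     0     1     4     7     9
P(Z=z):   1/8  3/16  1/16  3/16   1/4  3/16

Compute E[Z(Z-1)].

26.5

E[Z(Z-1)] = Σ z(z-1)·P(Z=z)
 = 2·1/8 + 0·3/16 + 0·1/16 + 12·3/16 + 42·1/4 + 72·3/16
 = 1/4 + 0 + 0 + 9/4 + 21/2 + 27/2
 = 53/2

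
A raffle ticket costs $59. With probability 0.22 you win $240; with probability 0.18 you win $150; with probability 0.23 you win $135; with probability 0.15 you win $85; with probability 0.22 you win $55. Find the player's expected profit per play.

E[payout] = 240·0.22 + 150·0.18 + 135·0.23 + 85·0.15 + 55·0.22
 = 52.8 + 27 + 31.05 + 12.75 + 12.1
 = 135.7
Net = 135.7 - 59 = 76.7

76.7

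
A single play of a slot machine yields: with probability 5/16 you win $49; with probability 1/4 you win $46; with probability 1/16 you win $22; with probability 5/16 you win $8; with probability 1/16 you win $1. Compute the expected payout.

30.75

E[payout] = 49·5/16 + 46·1/4 + 22·1/16 + 8·5/16 + 1·1/16
 = 245/16 + 23/2 + 11/8 + 5/2 + 1/16
 = 123/4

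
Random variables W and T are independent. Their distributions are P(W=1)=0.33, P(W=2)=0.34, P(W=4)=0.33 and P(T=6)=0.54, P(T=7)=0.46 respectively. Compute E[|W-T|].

4.13

E[|W-T|] = Σ_w Σ_t |w-t| · P(W=w)P(T=t)
 = 5·0.1782 + 6·0.1518 + 4·0.1836 + 5·0.1564 + 2·0.1782 + 3·0.1518
 = 0.891 + 0.9108 + 0.7344 + 0.782 + 0.3564 + 0.4554
 = 4.13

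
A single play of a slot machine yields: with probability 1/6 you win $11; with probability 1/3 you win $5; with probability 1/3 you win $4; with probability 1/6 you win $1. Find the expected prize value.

5

E[payout] = 11·1/6 + 5·1/3 + 4·1/3 + 1·1/6
 = 11/6 + 5/3 + 4/3 + 1/6
 = 5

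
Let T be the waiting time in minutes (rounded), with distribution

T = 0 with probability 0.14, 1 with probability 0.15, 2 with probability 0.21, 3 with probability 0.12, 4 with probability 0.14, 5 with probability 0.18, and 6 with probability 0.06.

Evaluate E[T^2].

E[T^2] = Σ t^2·P(T=t)
 = 0·0.14 + 1·0.15 + 4·0.21 + 9·0.12 + 16·0.14 + 25·0.18 + 36·0.06
 = 0 + 0.15 + 0.84 + 1.08 + 2.24 + 4.5 + 2.16
 = 10.97

10.97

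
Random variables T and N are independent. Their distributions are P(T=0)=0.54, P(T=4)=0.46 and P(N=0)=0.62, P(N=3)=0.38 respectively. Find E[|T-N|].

1.9312

E[|T-N|] = Σ_t Σ_n |t-n| · P(T=t)P(N=n)
 = 0·0.3348 + 3·0.2052 + 4·0.2852 + 1·0.1748
 = 0 + 0.6156 + 1.1408 + 0.1748
 = 1.9312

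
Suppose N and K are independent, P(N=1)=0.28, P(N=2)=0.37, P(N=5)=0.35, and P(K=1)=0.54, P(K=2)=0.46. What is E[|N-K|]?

1.5676

E[|N-K|] = Σ_n Σ_k |n-k| · P(N=n)P(K=k)
 = 0·0.1512 + 1·0.1288 + 1·0.1998 + 0·0.1702 + 4·0.189 + 3·0.161
 = 0 + 0.1288 + 0.1998 + 0 + 0.756 + 0.483
 = 1.5676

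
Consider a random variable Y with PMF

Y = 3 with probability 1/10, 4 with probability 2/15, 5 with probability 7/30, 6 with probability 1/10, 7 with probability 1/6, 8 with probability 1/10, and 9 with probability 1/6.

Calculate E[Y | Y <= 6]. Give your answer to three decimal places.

4.588

P(Y <= 6) = 1/10 + 2/15 + 7/30 + 1/10 = 17/30.
E[Y | Y <= 6] = [3·1/10 + 4·2/15 + 5·7/30 + 6·1/10] / (17/30)
 = 13/5 / (17/30)
 = 78/17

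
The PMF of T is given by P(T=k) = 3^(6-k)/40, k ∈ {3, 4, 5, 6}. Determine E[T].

E[T] = Σ t·P(T=t)
 = 3·27/40 + 4·9/40 + 5·3/40 + 6·1/40
 = 81/40 + 9/10 + 3/8 + 3/20
 = 69/20

3.45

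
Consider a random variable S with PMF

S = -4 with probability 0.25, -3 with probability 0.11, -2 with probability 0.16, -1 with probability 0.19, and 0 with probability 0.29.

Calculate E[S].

-1.84

E[S] = Σ s·P(S=s)
 = (-4)·0.25 + (-3)·0.11 + (-2)·0.16 + (-1)·0.19 + 0·0.29
 = (-1) + (-0.33) + (-0.32) + (-0.19) + 0
 = -1.84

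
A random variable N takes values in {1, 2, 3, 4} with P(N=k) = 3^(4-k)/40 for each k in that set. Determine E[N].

1.45

E[N] = Σ n·P(N=n)
 = 1·27/40 + 2·9/40 + 3·3/40 + 4·1/40
 = 27/40 + 9/20 + 9/40 + 1/10
 = 29/20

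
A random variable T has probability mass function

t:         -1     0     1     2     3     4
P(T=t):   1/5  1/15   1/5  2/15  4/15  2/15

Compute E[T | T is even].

P(T is even) = 1/15 + 2/15 + 2/15 = 1/3.
E[T | T is even] = [0·1/15 + 2·2/15 + 4·2/15] / (1/3)
 = 4/5 / (1/3)
 = 12/5

2.4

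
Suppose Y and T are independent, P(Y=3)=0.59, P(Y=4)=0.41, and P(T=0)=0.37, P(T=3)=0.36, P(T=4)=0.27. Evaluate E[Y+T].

E[Y+T] = Σ_y Σ_t (y+t) · P(Y=y)P(T=t)
 = 3·0.2183 + 6·0.2124 + 7·0.1593 + 4·0.1517 + 7·0.1476 + 8·0.1107
 = 0.6549 + 1.2744 + 1.1151 + 0.6068 + 1.0332 + 0.8856
 = 5.57

5.57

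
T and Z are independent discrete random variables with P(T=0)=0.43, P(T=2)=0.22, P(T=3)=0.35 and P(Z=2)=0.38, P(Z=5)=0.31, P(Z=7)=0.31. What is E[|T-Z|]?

E[|T-Z|] = Σ_t Σ_z |t-z| · P(T=t)P(Z=z)
 = 2·0.1634 + 5·0.1333 + 7·0.1333 + 0·0.0836 + 3·0.0682 + 5·0.0682 + 1·0.133 + 2·0.1085 + 4·0.1085
 = 0.3268 + 0.6665 + 0.9331 + 0 + 0.2046 + 0.341 + 0.133 + 0.217 + 0.434
 = 3.256

3.256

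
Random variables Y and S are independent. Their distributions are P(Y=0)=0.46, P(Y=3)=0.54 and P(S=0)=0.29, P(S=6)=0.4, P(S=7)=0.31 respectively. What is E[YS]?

E[YS] = Σ_y Σ_s ys · P(Y=y)P(S=s)
 = 0·0.1334 + 0·0.184 + 0·0.1426 + 0·0.1566 + 18·0.216 + 21·0.1674
 = 0 + 0 + 0 + 0 + 3.888 + 3.5154
 = 7.4034

7.4034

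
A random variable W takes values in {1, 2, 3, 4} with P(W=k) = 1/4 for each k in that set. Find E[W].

E[W] = Σ w·P(W=w)
 = 1·1/4 + 2·1/4 + 3·1/4 + 4·1/4
 = 1/4 + 1/2 + 3/4 + 1
 = 5/2

2.5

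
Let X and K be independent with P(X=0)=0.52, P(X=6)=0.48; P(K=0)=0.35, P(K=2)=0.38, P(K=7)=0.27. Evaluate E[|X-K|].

3.2452

E[|X-K|] = Σ_x Σ_k |x-k| · P(X=x)P(K=k)
 = 0·0.182 + 2·0.1976 + 7·0.1404 + 6·0.168 + 4·0.1824 + 1·0.1296
 = 0 + 0.3952 + 0.9828 + 1.008 + 0.7296 + 0.1296
 = 3.2452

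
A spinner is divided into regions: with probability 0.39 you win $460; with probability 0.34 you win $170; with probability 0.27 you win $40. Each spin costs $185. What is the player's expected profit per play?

63

E[payout] = 460·0.39 + 170·0.34 + 40·0.27
 = 179.4 + 57.8 + 10.8
 = 248
Net = 248 - 185 = 63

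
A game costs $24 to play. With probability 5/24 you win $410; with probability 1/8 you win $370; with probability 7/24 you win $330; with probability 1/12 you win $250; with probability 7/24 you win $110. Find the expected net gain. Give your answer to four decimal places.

256.8333

E[payout] = 410·5/24 + 370·1/8 + 330·7/24 + 250·1/12 + 110·7/24
 = 1025/12 + 185/4 + 385/4 + 125/6 + 385/12
 = 1685/6
Net = 1685/6 - 24 = 1541/6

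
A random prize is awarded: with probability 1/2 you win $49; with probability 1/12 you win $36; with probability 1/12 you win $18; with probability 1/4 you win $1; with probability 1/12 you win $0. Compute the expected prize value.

E[payout] = 49·1/2 + 36·1/12 + 18·1/12 + 1·1/4 + 0·1/12
 = 49/2 + 3 + 3/2 + 1/4 + 0
 = 117/4

29.25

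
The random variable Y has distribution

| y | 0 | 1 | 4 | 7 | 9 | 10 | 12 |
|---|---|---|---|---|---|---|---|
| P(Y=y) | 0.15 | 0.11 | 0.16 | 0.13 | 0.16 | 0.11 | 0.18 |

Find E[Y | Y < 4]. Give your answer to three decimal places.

P(Y < 4) = 0.15 + 0.11 = 0.26.
E[Y | Y < 4] = [0·0.15 + 1·0.11] / 0.26
 = 0.11 / 0.26
 = 11/26

0.423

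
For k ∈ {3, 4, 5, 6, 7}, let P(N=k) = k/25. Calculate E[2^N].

61.12

E[2^N] = Σ 2^n·P(N=n)
 = 8·3/25 + 16·4/25 + 32·1/5 + 64·6/25 + 128·7/25
 = 24/25 + 64/25 + 32/5 + 384/25 + 896/25
 = 1528/25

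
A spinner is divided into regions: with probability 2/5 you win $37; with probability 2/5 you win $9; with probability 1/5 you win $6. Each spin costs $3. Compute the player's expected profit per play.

16.6

E[payout] = 37·2/5 + 9·2/5 + 6·1/5
 = 74/5 + 18/5 + 6/5
 = 98/5
Net = 98/5 - 3 = 83/5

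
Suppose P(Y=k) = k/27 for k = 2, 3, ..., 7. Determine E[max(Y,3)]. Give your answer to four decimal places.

E[max(Y,3)] = Σ max(y,3)·P(Y=y)
 = 3·2/27 + 3·1/9 + 4·4/27 + 5·5/27 + 6·2/9 + 7·7/27
 = 2/9 + 1/3 + 16/27 + 25/27 + 4/3 + 49/27
 = 47/9

5.2222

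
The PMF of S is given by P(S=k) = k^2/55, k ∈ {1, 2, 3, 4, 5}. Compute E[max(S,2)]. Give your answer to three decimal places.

4.109

E[max(S,2)] = Σ max(s,2)·P(S=s)
 = 2·1/55 + 2·4/55 + 3·9/55 + 4·16/55 + 5·5/11
 = 2/55 + 8/55 + 27/55 + 64/55 + 25/11
 = 226/55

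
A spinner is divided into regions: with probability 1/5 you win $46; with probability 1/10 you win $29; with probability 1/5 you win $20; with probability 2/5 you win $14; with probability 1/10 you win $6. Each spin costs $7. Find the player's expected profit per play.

15.3

E[payout] = 46·1/5 + 29·1/10 + 20·1/5 + 14·2/5 + 6·1/10
 = 46/5 + 29/10 + 4 + 28/5 + 3/5
 = 223/10
Net = 223/10 - 7 = 153/10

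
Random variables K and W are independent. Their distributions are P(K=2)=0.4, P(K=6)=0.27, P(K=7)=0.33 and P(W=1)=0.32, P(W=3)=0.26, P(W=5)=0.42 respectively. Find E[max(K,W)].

E[max(K,W)] = Σ_k Σ_w max(k,w) · P(K=k)P(W=w)
 = 2·0.128 + 3·0.104 + 5·0.168 + 6·0.0864 + 6·0.0702 + 6·0.1134 + 7·0.1056 + 7·0.0858 + 7·0.1386
 = 0.256 + 0.312 + 0.84 + 0.5184 + 0.4212 + 0.6804 + 0.7392 + 0.6006 + 0.9702
 = 5.338

5.338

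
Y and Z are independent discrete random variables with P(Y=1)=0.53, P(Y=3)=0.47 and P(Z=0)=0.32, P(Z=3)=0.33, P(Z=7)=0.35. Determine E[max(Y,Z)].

E[max(Y,Z)] = Σ_y Σ_z max(y,z) · P(Y=y)P(Z=z)
 = 1·0.1696 + 3·0.1749 + 7·0.1855 + 3·0.1504 + 3·0.1551 + 7·0.1645
 = 0.1696 + 0.5247 + 1.2985 + 0.4512 + 0.4653 + 1.1515
 = 4.0608

4.0608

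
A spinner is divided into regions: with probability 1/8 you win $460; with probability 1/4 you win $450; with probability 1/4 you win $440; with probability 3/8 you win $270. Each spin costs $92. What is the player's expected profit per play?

E[payout] = 460·1/8 + 450·1/4 + 440·1/4 + 270·3/8
 = 115/2 + 225/2 + 110 + 405/4
 = 1525/4
Net = 1525/4 - 92 = 1157/4

289.25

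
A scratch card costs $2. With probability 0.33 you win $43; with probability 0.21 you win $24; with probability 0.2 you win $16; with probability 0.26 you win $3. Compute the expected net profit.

E[payout] = 43·0.33 + 24·0.21 + 16·0.2 + 3·0.26
 = 14.19 + 5.04 + 3.2 + 0.78
 = 23.21
Net = 23.21 - 2 = 21.21

21.21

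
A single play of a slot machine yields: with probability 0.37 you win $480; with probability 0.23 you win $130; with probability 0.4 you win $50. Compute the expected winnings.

227.5

E[payout] = 480·0.37 + 130·0.23 + 50·0.4
 = 177.6 + 29.9 + 20
 = 227.5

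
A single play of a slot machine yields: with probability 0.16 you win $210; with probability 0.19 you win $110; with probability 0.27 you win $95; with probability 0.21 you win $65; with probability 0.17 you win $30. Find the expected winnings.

98.9

E[payout] = 210·0.16 + 110·0.19 + 95·0.27 + 65·0.21 + 30·0.17
 = 33.6 + 20.9 + 25.65 + 13.65 + 5.1
 = 98.9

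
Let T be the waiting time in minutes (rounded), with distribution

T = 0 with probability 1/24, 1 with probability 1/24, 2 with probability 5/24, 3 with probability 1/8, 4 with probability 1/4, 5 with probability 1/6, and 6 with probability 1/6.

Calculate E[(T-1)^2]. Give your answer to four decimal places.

9.8333

E[(T-1)^2] = Σ (t-1)^2·P(T=t)
 = 1·1/24 + 0·1/24 + 1·5/24 + 4·1/8 + 9·1/4 + 16·1/6 + 25·1/6
 = 1/24 + 0 + 5/24 + 1/2 + 9/4 + 8/3 + 25/6
 = 59/6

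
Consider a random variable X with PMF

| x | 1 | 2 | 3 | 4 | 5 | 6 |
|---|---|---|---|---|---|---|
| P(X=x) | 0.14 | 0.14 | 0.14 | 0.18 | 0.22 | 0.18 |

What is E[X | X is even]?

P(X is even) = 0.14 + 0.18 + 0.18 = 0.5.
E[X | X is even] = [2·0.14 + 4·0.18 + 6·0.18] / 0.5
 = 2.08 / 0.5
 = 104/25

4.16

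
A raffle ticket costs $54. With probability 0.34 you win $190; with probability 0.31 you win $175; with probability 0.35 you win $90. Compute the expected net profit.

E[payout] = 190·0.34 + 175·0.31 + 90·0.35
 = 64.6 + 54.25 + 31.5
 = 150.35
Net = 150.35 - 54 = 96.35

96.35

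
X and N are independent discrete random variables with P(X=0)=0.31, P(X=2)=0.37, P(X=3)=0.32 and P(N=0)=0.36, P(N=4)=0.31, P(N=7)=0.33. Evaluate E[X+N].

5.25

E[X+N] = Σ_x Σ_n (x+n) · P(X=x)P(N=n)
 = 0·0.1116 + 4·0.0961 + 7·0.1023 + 2·0.1332 + 6·0.1147 + 9·0.1221 + 3·0.1152 + 7·0.0992 + 10·0.1056
 = 0 + 0.3844 + 0.7161 + 0.2664 + 0.6882 + 1.0989 + 0.3456 + 0.6944 + 1.056
 = 5.25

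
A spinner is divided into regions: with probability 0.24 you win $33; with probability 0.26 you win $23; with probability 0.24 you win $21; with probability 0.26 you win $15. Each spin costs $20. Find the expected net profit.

2.84

E[payout] = 33·0.24 + 23·0.26 + 21·0.24 + 15·0.26
 = 7.92 + 5.98 + 5.04 + 3.9
 = 22.84
Net = 22.84 - 20 = 2.84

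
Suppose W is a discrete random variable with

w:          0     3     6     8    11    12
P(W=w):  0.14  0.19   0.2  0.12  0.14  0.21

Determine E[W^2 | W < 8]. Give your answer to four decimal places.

P(W < 8) = 0.14 + 0.19 + 0.2 = 0.53.
E[W^2 | W < 8] = [0·0.14 + 9·0.19 + 36·0.2] / 0.53
 = 8.91 / 0.53
 = 891/53

16.8113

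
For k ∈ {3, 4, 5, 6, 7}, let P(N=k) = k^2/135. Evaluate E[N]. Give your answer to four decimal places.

5.7407

E[N] = Σ n·P(N=n)
 = 3·1/15 + 4·16/135 + 5·5/27 + 6·4/15 + 7·49/135
 = 1/5 + 64/135 + 25/27 + 8/5 + 343/135
 = 155/27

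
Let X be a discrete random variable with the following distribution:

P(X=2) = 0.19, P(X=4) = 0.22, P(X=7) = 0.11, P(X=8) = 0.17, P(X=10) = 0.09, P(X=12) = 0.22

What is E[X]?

6.93

E[X] = Σ x·P(X=x)
 = 2·0.19 + 4·0.22 + 7·0.11 + 8·0.17 + 10·0.09 + 12·0.22
 = 0.38 + 0.88 + 0.77 + 1.36 + 0.9 + 2.64
 = 6.93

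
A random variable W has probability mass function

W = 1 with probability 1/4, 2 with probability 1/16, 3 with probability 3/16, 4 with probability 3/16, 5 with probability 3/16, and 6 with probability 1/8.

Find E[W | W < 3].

1.2

P(W < 3) = 1/4 + 1/16 = 5/16.
E[W | W < 3] = [1·1/4 + 2·1/16] / (5/16)
 = 3/8 / (5/16)
 = 6/5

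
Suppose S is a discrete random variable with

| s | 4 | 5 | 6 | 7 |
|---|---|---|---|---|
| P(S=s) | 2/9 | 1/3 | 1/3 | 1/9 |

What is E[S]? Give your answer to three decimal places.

5.333

E[S] = Σ s·P(S=s)
 = 4·2/9 + 5·1/3 + 6·1/3 + 7·1/9
 = 8/9 + 5/3 + 2 + 7/9
 = 16/3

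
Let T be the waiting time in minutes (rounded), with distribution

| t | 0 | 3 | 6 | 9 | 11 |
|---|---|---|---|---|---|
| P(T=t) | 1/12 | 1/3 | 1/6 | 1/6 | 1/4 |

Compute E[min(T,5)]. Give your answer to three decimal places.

3.917

E[min(T,5)] = Σ min(t,5)·P(T=t)
 = 0·1/12 + 3·1/3 + 5·1/6 + 5·1/6 + 5·1/4
 = 0 + 1 + 5/6 + 5/6 + 5/4
 = 47/12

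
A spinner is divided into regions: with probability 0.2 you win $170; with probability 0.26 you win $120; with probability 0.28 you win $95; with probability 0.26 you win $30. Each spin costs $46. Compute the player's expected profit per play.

53.6

E[payout] = 170·0.2 + 120·0.26 + 95·0.28 + 30·0.26
 = 34 + 31.2 + 26.6 + 7.8
 = 99.6
Net = 99.6 - 46 = 53.6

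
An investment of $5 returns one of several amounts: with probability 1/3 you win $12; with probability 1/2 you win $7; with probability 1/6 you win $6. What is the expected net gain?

3.5

E[payout] = 12·1/3 + 7·1/2 + 6·1/6
 = 4 + 7/2 + 1
 = 17/2
Net = 17/2 - 5 = 7/2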